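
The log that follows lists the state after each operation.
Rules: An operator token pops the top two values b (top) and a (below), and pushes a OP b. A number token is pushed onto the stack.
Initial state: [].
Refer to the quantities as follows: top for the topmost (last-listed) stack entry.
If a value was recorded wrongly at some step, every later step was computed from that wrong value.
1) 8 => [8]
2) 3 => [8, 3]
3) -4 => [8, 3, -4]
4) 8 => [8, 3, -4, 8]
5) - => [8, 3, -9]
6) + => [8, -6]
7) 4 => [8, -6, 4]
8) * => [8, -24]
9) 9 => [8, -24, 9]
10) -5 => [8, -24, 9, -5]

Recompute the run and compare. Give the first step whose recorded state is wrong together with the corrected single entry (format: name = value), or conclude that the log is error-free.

step 5, top = -12

step 1: push 8: top = 8 -> consistent with the log
step 2: push 3: top = 3 -> matches
step 3: push -4: top = -4 -> in agreement
step 4: push 8: top = 8 -> verified
step 5: -4 - 8 = -12 -> the log has a different value
The audit stops at step 5: the recorded entry is wrong and should be top = -12.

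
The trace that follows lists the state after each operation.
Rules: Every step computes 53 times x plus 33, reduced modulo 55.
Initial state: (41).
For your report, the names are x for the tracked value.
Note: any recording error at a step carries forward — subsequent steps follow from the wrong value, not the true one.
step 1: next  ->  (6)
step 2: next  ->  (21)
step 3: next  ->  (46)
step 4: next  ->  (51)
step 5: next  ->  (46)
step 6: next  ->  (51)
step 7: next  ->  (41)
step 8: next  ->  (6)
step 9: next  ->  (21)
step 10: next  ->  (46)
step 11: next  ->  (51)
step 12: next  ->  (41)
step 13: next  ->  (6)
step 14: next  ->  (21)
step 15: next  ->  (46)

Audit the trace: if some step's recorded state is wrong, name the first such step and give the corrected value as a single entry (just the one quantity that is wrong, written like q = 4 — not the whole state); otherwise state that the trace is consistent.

step 5, x = 41

step 1: x = (53*41 + 33) mod 55 = 6 -> no discrepancy
step 2: x = (53*6 + 33) mod 55 = 21 -> agrees with the trace
step 3: x = (53*21 + 33) mod 55 = 46 -> matches
step 4: x = (53*46 + 33) mod 55 = 51 -> in agreement
step 5: x = (53*51 + 33) mod 55 = 41 -> the trace has a different value
Conclusion: step 5 carries the first error; the entry should be x = 41.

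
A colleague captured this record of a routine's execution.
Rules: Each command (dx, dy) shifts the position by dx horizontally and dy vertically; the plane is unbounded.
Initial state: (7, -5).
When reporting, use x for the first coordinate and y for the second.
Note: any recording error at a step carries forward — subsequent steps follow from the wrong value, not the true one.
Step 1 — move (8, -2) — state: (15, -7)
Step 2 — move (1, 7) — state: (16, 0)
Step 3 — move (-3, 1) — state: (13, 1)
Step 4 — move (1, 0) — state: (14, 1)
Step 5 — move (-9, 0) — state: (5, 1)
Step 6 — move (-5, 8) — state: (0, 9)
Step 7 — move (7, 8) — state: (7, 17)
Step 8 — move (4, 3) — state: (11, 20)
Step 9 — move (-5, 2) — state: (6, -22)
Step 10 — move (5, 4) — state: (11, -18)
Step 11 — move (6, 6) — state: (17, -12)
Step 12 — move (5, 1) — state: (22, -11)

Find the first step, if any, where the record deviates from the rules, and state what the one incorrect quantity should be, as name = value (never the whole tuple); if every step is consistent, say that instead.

Recomputing the run from the initial state:
step 1: x = 15, y = -7
step 2: x = 16, y = 0
step 3: x = 13, y = 1
step 4: x = 14, y = 1
step 5: x = 5, y = 1
step 6: x = 0, y = 9
step 7: x = 7, y = 17
step 8: x = 11, y = 20
step 9: x = 6, y = 22
step 10: x = 11, y = 26
step 11: x = 17, y = 32
step 12: x = 22, y = 33
The first disagreement with the record is at step 9, where the value should be y = 22.

step 9, y = 22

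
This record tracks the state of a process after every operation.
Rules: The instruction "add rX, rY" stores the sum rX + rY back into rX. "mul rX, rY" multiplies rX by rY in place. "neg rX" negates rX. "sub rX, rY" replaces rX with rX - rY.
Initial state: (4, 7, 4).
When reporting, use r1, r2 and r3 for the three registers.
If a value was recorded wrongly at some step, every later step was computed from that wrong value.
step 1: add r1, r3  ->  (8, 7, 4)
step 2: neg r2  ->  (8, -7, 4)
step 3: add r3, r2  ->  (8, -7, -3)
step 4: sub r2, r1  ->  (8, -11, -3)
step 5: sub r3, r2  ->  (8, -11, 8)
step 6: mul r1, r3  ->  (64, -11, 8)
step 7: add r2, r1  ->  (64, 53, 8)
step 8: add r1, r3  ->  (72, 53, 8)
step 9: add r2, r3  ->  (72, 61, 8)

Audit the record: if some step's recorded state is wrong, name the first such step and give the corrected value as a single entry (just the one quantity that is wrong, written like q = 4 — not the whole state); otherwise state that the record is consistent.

Recomputing the run from the initial state:
step 1: r1 = 8, r2 = 7, r3 = 4
step 2: r1 = 8, r2 = -7, r3 = 4
step 3: r1 = 8, r2 = -7, r3 = -3
step 4: r1 = 8, r2 = -15, r3 = -3
step 5: r1 = 8, r2 = -15, r3 = 12
step 6: r1 = 96, r2 = -15, r3 = 12
step 7: r1 = 96, r2 = 81, r3 = 12
step 8: r1 = 108, r2 = 81, r3 = 12
step 9: r1 = 108, r2 = 93, r3 = 12
The first disagreement with the record is at step 4, where the value should be r2 = -15.

step 4, r2 = -15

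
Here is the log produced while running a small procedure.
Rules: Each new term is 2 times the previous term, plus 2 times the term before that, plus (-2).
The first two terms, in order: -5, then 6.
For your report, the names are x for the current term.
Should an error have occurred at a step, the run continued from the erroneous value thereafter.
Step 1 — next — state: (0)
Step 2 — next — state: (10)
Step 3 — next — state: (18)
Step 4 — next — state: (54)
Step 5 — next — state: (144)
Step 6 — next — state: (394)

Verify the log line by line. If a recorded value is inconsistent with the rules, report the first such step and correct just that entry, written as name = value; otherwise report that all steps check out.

step 5, x = 142

Step 1: x = 2*(6) + (2)*(-5) + (-2) = 0 — agrees with the log.
Step 2: x = 2*(0) + (2)*(6) + (-2) = 10 — checks out.
Step 3: x = 2*(10) + (2)*(0) + (-2) = 18 — no discrepancy.
Step 4: x = 2*(18) + (2)*(10) + (-2) = 54 — checks out.
Step 5: x = 2*(54) + (2)*(18) + (-2) = 142 — the entry is off here.
The audit stops at step 5: the recorded entry is wrong and should be x = 142.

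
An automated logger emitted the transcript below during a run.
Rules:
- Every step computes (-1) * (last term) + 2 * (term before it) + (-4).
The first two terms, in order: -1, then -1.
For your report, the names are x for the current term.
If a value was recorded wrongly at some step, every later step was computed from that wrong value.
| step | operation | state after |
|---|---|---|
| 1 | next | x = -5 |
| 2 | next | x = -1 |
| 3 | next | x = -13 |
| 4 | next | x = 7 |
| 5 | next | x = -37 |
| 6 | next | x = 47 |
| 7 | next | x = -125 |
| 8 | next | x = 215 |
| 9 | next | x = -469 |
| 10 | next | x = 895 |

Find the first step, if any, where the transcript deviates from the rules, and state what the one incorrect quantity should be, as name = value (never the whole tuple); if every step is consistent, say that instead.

no error

step 1: x = -1*(-1) + (2)*(-1) + (-4) = -5 -> agrees with the transcript
step 2: x = -1*(-5) + (2)*(-1) + (-4) = -1 -> consistent with the transcript
step 3: x = -1*(-1) + (2)*(-5) + (-4) = -13 -> in agreement
step 4: x = -1*(-13) + (2)*(-1) + (-4) = 7 -> confirmed correct
step 5: x = -1*(7) + (2)*(-13) + (-4) = -37 -> agrees with the transcript
step 6: x = -1*(-37) + (2)*(7) + (-4) = 47 -> in agreement
step 7: x = -1*(47) + (2)*(-37) + (-4) = -125 -> exactly as logged
step 8: x = -1*(-125) + (2)*(47) + (-4) = 215 -> verified
step 9: x = -1*(215) + (2)*(-125) + (-4) = -469 -> checks out
step 10: x = -1*(-469) + (2)*(215) + (-4) = 895 -> same as recorded
Nothing is out of place; the run is error-free.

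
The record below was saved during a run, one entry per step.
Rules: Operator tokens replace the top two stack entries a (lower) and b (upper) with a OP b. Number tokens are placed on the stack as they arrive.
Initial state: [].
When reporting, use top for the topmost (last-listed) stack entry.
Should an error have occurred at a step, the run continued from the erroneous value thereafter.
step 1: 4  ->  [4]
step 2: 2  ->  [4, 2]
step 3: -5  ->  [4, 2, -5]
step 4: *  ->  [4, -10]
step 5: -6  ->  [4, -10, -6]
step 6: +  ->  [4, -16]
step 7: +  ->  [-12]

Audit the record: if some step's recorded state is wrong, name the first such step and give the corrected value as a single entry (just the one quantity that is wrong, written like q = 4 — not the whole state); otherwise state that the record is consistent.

Recomputing the run from the initial state:
step 1: [4]
step 2: [4, 2]
step 3: [4, 2, -5]
step 4: [4, -10]
step 5: [4, -10, -6]
step 6: [4, -16]
step 7: [-12]
This matches the record at every step.

no error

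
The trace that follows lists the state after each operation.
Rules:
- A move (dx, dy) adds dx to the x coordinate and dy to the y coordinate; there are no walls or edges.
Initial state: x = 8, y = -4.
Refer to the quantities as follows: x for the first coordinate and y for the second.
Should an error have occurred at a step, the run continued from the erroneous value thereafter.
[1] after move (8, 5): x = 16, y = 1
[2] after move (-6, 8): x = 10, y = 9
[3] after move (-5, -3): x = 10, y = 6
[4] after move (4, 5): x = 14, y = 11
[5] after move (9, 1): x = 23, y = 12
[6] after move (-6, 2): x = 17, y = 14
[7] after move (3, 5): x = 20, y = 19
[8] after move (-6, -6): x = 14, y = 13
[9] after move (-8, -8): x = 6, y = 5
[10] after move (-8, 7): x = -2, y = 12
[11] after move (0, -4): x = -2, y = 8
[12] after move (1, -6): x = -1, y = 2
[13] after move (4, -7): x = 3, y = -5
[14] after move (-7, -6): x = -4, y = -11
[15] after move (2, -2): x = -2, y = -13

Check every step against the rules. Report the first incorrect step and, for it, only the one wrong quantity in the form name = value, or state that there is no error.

step 3, x = 5

step 1: x = 8 + (8) = 16, y = -4 + (5) = 1 -> matches
step 2: x = 16 + (-6) = 10, y = 1 + (8) = 9 -> matches
step 3: x = 10 + (-5) = 5, y = 9 + (-3) = 6 -> the recorded entry deviates here
Conclusion: step 3 carries the first error; the entry should be x = 5.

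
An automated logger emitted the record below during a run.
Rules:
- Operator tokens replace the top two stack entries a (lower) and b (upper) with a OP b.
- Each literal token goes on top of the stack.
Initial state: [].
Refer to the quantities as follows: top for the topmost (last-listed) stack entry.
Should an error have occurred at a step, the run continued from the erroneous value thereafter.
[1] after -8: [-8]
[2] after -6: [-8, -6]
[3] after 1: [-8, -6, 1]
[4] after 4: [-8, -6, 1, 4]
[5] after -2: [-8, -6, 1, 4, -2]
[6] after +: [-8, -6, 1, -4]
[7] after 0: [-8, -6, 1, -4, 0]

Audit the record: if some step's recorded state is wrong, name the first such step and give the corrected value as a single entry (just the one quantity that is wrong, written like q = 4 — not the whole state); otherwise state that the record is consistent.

step 6, top = 2

Step 1: push -8: top = -8 — verified.
Step 2: push -6: top = -6 — verified.
Step 3: push 1: top = 1 — matches.
Step 4: push 4: top = 4 — no discrepancy.
Step 5: push -2: top = -2 — same as recorded.
Step 6: 4 + -2 = 2 — the record has a different value.
That makes step 6 the first incorrect line — top = 2 is what it should show.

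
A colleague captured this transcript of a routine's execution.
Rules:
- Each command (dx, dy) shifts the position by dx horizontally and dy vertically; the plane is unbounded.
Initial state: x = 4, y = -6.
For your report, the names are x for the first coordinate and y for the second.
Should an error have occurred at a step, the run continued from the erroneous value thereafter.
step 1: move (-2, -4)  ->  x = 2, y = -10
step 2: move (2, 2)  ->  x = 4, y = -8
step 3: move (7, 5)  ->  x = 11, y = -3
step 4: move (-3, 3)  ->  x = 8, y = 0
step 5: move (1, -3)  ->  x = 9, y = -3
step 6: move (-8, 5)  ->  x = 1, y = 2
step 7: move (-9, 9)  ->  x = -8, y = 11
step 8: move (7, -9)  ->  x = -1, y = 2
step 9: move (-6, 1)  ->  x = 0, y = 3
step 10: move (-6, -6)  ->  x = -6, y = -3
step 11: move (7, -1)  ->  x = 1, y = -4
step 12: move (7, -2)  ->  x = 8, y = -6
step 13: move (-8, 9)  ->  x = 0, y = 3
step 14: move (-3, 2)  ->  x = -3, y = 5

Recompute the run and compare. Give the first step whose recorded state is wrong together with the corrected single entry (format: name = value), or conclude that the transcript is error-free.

step 9, x = -7

1. x = 4 + (-2) = 2, y = -6 + (-4) = -10 (consistent with the transcript)
2. x = 2 + (2) = 4, y = -10 + (2) = -8 (no discrepancy)
3. x = 4 + (7) = 11, y = -8 + (5) = -3 (no discrepancy)
4. x = 11 + (-3) = 8, y = -3 + (3) = 0 (verified)
5. x = 8 + (1) = 9, y = 0 + (-3) = -3 (matches)
6. x = 9 + (-8) = 1, y = -3 + (5) = 2 (matches)
7. x = 1 + (-9) = -8, y = 2 + (9) = 11 (same as recorded)
8. x = -8 + (7) = -1, y = 11 + (-9) = 2 (agrees with the transcript)
9. x = -1 + (-6) = -7, y = 2 + (1) = 3 (the recorded entry deviates here)
So the first discrepancy is step 9, where the right value is x = -7.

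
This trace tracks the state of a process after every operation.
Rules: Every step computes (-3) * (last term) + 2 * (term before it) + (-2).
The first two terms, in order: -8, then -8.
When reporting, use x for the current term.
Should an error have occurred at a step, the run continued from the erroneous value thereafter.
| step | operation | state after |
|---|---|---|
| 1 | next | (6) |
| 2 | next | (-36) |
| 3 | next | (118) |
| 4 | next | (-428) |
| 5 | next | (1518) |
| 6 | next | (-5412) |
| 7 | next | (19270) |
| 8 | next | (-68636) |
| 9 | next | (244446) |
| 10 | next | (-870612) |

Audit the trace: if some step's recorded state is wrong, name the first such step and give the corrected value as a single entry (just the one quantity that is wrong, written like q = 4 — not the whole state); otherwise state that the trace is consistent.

no error

step 1: x = -3*(-8) + (2)*(-8) + (-2) = 6 -> in agreement
step 2: x = -3*(6) + (2)*(-8) + (-2) = -36 -> in agreement
step 3: x = -3*(-36) + (2)*(6) + (-2) = 118 -> no discrepancy
step 4: x = -3*(118) + (2)*(-36) + (-2) = -428 -> same as recorded
step 5: x = -3*(-428) + (2)*(118) + (-2) = 1518 -> same as recorded
step 6: x = -3*(1518) + (2)*(-428) + (-2) = -5412 -> checks out
step 7: x = -3*(-5412) + (2)*(1518) + (-2) = 19270 -> matches
step 8: x = -3*(19270) + (2)*(-5412) + (-2) = -68636 -> exactly as logged
step 9: x = -3*(-68636) + (2)*(19270) + (-2) = 244446 -> matches
step 10: x = -3*(244446) + (2)*(-68636) + (-2) = -870612 -> agrees with the trace
The recomputation confirms every line.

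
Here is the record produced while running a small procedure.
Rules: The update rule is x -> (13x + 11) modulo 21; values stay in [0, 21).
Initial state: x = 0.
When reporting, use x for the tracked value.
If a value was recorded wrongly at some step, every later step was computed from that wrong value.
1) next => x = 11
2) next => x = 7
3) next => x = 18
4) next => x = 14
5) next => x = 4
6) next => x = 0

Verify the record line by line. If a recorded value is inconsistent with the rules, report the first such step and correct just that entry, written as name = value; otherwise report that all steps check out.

no error

Recomputing the run from the initial state:
step 1: x = 11
step 2: x = 7
step 3: x = 18
step 4: x = 14
step 5: x = 4
step 6: x = 0
This matches the record at every step.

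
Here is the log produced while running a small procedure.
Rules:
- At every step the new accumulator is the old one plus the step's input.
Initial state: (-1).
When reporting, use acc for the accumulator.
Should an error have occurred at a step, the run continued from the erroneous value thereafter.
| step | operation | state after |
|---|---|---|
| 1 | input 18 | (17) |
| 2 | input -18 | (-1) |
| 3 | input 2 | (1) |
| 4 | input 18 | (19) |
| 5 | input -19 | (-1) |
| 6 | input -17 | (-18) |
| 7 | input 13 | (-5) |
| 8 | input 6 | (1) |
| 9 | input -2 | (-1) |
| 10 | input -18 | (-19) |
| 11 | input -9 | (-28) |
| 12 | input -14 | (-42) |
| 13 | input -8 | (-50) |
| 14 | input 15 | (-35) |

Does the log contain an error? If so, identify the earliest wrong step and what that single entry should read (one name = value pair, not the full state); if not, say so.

step 5, acc = 0

Step 1: acc = -1 + 18 = 17 — matches.
Step 2: acc = 17 + -18 = -1 — consistent with the log.
Step 3: acc = -1 + 2 = 1 — matches.
Step 4: acc = 1 + 18 = 19 — consistent with the log.
Step 5: acc = 19 + -19 = 0 — the log has a different value.
First deviation found at step 5; the corrected entry is acc = 0.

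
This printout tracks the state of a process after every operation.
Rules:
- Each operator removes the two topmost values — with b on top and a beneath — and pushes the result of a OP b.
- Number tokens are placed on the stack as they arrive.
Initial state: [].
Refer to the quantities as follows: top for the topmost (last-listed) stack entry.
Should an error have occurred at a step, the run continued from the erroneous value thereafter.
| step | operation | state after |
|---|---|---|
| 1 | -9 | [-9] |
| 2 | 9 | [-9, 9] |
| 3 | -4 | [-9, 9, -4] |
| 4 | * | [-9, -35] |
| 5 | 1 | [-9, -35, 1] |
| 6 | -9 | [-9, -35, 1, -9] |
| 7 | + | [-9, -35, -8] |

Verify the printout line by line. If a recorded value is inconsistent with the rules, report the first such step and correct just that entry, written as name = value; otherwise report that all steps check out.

step 4, top = -36

Step 1: push -9: top = -9 — verified.
Step 2: push 9: top = 9 — exactly as logged.
Step 3: push -4: top = -4 — agrees with the printout.
Step 4: 9 * -4 = -36 — first mismatch against the printout.
Step 4 is the first one off; corrected, top = -36.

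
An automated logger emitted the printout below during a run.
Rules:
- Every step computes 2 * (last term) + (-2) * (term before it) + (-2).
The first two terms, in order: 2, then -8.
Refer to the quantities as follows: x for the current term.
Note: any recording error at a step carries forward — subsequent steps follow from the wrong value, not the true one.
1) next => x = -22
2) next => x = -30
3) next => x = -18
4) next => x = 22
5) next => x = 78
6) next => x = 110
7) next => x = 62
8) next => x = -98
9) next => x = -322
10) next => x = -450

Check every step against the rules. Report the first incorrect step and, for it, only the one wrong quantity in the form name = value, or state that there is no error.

no error

Recomputing the run from the initial state:
step 1: x = -22
step 2: x = -30
step 3: x = -18
step 4: x = 22
step 5: x = 78
step 6: x = 110
step 7: x = 62
step 8: x = -98
step 9: x = -322
step 10: x = -450
This matches the printout at every step.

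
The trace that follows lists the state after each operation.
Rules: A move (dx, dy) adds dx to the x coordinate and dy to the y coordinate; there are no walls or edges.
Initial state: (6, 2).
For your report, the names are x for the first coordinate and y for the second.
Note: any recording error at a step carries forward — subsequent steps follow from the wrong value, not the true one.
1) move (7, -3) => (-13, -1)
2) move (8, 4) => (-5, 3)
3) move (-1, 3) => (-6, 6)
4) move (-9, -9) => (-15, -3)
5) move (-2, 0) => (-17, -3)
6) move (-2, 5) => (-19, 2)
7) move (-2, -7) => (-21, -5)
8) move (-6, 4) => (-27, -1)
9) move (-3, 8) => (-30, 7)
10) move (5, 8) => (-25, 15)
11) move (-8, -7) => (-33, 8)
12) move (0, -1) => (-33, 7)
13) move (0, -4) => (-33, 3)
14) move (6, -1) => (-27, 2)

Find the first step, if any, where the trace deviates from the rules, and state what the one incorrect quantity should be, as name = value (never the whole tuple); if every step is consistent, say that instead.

Step 1: x = 6 + (7) = 13, y = 2 + (-3) = -1 — the trace has a different value.
Step 1 is the first one off; corrected, x = 13.

step 1, x = 13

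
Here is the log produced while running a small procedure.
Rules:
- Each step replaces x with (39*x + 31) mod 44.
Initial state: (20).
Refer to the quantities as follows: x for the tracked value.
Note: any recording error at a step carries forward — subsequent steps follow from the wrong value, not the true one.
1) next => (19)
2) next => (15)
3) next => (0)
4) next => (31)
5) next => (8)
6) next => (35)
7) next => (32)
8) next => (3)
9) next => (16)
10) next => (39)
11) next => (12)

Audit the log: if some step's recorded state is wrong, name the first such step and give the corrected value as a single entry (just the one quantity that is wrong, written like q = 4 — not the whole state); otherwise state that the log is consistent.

step 1: x = (39*20 + 31) mod 44 = 19 -> matches
step 2: x = (39*19 + 31) mod 44 = 24 -> the log disagrees here
So the first discrepancy is step 2, where the right value is x = 24.

step 2, x = 24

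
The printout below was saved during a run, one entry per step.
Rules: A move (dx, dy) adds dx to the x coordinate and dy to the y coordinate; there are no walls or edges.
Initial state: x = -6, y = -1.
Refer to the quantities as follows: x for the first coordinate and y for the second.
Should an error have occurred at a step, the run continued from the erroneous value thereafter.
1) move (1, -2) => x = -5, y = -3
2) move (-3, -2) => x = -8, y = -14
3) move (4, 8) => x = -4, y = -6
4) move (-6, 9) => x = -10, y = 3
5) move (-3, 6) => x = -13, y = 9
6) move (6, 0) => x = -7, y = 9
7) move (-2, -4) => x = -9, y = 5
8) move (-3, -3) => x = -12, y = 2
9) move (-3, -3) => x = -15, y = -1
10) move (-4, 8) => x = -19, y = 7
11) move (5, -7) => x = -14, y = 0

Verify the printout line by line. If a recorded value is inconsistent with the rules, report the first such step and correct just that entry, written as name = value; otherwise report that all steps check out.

Recomputing the run from the initial state:
step 1: x = -5, y = -3
step 2: x = -8, y = -5
step 3: x = -4, y = 3
step 4: x = -10, y = 12
step 5: x = -13, y = 18
step 6: x = -7, y = 18
step 7: x = -9, y = 14
step 8: x = -12, y = 11
step 9: x = -15, y = 8
step 10: x = -19, y = 16
step 11: x = -14, y = 9
The first disagreement with the printout is at step 2, where the value should be y = -5.

step 2, y = -5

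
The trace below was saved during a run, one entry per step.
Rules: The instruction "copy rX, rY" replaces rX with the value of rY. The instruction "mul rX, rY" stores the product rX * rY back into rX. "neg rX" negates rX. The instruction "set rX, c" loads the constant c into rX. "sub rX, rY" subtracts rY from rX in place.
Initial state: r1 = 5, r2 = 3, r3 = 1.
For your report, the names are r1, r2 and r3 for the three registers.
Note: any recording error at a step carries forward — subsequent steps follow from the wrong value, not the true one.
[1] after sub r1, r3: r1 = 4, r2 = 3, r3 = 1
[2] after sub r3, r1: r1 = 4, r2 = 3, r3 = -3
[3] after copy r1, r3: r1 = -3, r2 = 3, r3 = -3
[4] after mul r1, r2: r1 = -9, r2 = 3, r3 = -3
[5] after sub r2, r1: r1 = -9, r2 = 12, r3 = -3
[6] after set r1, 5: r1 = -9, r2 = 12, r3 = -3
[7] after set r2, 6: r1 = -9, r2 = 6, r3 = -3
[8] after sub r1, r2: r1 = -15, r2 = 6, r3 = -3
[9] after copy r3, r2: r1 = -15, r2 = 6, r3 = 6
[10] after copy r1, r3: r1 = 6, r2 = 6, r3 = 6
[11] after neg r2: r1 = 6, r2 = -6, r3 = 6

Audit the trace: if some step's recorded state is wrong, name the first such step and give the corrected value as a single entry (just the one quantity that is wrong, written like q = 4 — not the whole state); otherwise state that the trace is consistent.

step 6, r1 = 5

Recomputing the run from the initial state:
step 1: r1 = 4, r2 = 3, r3 = 1
step 2: r1 = 4, r2 = 3, r3 = -3
step 3: r1 = -3, r2 = 3, r3 = -3
step 4: r1 = -9, r2 = 3, r3 = -3
step 5: r1 = -9, r2 = 12, r3 = -3
step 6: r1 = 5, r2 = 12, r3 = -3
step 7: r1 = 5, r2 = 6, r3 = -3
step 8: r1 = -1, r2 = 6, r3 = -3
step 9: r1 = -1, r2 = 6, r3 = 6
step 10: r1 = 6, r2 = 6, r3 = 6
step 11: r1 = 6, r2 = -6, r3 = 6
The first disagreement with the trace is at step 6, where the value should be r1 = 5.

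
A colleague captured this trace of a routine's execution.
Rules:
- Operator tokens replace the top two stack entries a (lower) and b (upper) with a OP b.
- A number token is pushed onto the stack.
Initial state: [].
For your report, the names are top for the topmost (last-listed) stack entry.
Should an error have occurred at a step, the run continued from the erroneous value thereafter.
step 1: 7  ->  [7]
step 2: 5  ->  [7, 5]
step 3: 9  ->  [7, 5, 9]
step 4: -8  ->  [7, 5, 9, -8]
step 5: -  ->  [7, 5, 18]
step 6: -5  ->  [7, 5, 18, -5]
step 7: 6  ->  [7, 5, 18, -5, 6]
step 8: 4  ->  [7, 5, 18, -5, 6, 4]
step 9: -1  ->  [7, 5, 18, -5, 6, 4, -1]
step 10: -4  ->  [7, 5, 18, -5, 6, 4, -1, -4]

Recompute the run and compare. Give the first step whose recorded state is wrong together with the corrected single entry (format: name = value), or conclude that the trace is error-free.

step 5, top = 17

step 1: push 7: top = 7 -> checks out
step 2: push 5: top = 5 -> consistent with the trace
step 3: push 9: top = 9 -> consistent with the trace
step 4: push -8: top = -8 -> matches
step 5: 9 - -8 = 17 -> the trace has a different value
First deviation found at step 5; the corrected entry is top = 17.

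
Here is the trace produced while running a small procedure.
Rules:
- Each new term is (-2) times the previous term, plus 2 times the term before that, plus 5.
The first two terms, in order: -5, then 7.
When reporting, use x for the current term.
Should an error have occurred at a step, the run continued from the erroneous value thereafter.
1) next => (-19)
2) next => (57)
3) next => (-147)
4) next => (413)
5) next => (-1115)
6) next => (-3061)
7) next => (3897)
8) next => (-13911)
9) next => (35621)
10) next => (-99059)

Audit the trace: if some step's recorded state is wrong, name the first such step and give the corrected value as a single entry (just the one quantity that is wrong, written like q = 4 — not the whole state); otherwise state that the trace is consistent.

Recomputing the run from the initial state:
step 1: x = -19
step 2: x = 57
step 3: x = -147
step 4: x = 413
step 5: x = -1115
step 6: x = 3061
step 7: x = -8347
step 8: x = 22821
step 9: x = -62331
step 10: x = 170309
The first disagreement with the trace is at step 6, where the value should be x = 3061.

step 6, x = 3061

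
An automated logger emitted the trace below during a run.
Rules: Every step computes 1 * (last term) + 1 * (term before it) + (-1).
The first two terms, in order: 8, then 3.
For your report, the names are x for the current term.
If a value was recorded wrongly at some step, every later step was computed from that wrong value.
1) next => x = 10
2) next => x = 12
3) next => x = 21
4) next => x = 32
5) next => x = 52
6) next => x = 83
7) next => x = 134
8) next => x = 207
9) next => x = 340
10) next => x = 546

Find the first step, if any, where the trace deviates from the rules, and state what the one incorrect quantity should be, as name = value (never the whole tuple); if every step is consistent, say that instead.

step 8, x = 216

Step 1: x = 1*(3) + (1)*(8) + (-1) = 10 — confirmed correct.
Step 2: x = 1*(10) + (1)*(3) + (-1) = 12 — agrees with the trace.
Step 3: x = 1*(12) + (1)*(10) + (-1) = 21 — confirmed correct.
Step 4: x = 1*(21) + (1)*(12) + (-1) = 32 — exactly as logged.
Step 5: x = 1*(32) + (1)*(21) + (-1) = 52 — matches.
Step 6: x = 1*(52) + (1)*(32) + (-1) = 83 — checks out.
Step 7: x = 1*(83) + (1)*(52) + (-1) = 134 — confirmed correct.
Step 8: x = 1*(134) + (1)*(83) + (-1) = 216 — the trace has a different value.
The audit stops at step 8: the recorded entry is wrong and should be x = 216.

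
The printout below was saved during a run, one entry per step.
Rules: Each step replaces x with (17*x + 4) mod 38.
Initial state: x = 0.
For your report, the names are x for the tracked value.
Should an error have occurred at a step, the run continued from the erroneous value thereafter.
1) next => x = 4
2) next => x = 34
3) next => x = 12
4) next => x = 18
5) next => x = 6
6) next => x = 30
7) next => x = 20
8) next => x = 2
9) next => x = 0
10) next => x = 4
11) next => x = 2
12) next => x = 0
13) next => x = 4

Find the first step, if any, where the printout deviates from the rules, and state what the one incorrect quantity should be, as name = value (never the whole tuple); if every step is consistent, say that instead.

step 11, x = 34

Recomputing the run from the initial state:
step 1: x = 4
step 2: x = 34
step 3: x = 12
step 4: x = 18
step 5: x = 6
step 6: x = 30
step 7: x = 20
step 8: x = 2
step 9: x = 0
step 10: x = 4
step 11: x = 34
step 12: x = 12
step 13: x = 18
The first disagreement with the printout is at step 11, where the value should be x = 34.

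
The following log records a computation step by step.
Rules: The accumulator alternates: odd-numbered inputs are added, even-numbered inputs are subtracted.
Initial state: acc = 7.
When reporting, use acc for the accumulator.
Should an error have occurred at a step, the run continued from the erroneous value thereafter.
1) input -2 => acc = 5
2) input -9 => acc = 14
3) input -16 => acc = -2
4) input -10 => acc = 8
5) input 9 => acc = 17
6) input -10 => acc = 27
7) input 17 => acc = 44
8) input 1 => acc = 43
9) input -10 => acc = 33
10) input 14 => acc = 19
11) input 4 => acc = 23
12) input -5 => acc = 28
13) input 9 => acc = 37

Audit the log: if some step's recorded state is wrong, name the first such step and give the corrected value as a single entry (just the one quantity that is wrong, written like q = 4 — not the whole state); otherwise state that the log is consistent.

Recomputing the run from the initial state:
step 1: acc = 5
step 2: acc = 14
step 3: acc = -2
step 4: acc = 8
step 5: acc = 17
step 6: acc = 27
step 7: acc = 44
step 8: acc = 43
step 9: acc = 33
step 10: acc = 19
step 11: acc = 23
step 12: acc = 28
step 13: acc = 37
This matches the log at every step.

no error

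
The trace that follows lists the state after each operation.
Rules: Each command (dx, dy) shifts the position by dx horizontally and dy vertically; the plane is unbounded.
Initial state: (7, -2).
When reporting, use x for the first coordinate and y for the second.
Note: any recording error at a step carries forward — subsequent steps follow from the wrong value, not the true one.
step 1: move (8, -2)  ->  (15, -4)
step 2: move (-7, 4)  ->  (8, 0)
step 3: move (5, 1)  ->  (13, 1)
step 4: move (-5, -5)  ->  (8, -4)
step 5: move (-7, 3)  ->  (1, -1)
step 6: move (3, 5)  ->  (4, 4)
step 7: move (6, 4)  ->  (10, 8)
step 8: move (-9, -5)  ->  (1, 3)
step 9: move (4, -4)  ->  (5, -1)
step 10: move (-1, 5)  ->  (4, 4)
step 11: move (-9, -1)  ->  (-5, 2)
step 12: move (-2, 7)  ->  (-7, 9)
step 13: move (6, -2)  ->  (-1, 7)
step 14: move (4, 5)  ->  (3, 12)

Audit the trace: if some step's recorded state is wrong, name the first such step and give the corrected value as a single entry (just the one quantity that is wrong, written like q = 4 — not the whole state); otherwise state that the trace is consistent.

1. x = 7 + (8) = 15, y = -2 + (-2) = -4 (in agreement)
2. x = 15 + (-7) = 8, y = -4 + (4) = 0 (verified)
3. x = 8 + (5) = 13, y = 0 + (1) = 1 (verified)
4. x = 13 + (-5) = 8, y = 1 + (-5) = -4 (confirmed correct)
5. x = 8 + (-7) = 1, y = -4 + (3) = -1 (in agreement)
6. x = 1 + (3) = 4, y = -1 + (5) = 4 (in agreement)
7. x = 4 + (6) = 10, y = 4 + (4) = 8 (in agreement)
8. x = 10 + (-9) = 1, y = 8 + (-5) = 3 (exactly as logged)
9. x = 1 + (4) = 5, y = 3 + (-4) = -1 (confirmed correct)
10. x = 5 + (-1) = 4, y = -1 + (5) = 4 (verified)
11. x = 4 + (-9) = -5, y = 4 + (-1) = 3 (this is not what the trace shows)
That makes step 11 the first incorrect line — y = 3 is what it should show.

step 11, y = 3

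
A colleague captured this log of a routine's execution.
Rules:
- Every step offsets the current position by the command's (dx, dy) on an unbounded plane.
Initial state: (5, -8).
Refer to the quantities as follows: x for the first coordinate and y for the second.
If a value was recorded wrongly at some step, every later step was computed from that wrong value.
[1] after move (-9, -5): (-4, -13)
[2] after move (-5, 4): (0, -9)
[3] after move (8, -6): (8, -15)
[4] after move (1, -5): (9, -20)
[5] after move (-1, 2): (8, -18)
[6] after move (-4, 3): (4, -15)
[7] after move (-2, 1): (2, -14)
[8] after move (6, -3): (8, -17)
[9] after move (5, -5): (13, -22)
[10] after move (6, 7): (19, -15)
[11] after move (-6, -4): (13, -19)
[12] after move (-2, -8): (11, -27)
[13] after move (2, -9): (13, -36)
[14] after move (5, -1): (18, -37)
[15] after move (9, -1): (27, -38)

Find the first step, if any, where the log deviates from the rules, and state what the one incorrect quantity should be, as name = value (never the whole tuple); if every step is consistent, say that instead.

step 2, x = -9

1. x = 5 + (-9) = -4, y = -8 + (-5) = -13 (agrees with the log)
2. x = -4 + (-5) = -9, y = -13 + (4) = -9 (the recorded entry deviates here)
First deviation found at step 2; the corrected entry is x = -9.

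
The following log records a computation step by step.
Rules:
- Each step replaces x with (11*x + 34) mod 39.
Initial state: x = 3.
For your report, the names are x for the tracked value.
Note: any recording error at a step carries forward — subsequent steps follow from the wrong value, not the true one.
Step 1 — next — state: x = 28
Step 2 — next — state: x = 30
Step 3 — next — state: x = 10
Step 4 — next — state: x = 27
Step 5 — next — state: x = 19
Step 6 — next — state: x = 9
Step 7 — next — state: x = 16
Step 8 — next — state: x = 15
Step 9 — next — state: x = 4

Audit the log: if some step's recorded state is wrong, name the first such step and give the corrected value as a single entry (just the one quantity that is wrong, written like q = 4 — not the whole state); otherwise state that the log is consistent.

step 3, x = 13

Step 1: x = (11*3 + 34) mod 39 = 28 — confirmed correct.
Step 2: x = (11*28 + 34) mod 39 = 30 — no discrepancy.
Step 3: x = (11*30 + 34) mod 39 = 13 — the log disagrees here.
Conclusion: step 3 carries the first error; the entry should be x = 13.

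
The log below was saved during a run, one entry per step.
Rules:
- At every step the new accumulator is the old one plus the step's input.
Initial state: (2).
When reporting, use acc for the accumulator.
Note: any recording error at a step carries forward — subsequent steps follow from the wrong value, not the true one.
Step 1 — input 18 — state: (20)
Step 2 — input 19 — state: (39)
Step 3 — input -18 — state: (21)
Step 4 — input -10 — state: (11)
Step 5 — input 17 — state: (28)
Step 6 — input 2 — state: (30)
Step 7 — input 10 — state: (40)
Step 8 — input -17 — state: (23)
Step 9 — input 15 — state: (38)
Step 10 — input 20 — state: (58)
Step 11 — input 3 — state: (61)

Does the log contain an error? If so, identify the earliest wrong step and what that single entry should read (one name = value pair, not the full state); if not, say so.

no error

Step 1: acc = 2 + 18 = 20 — same as recorded.
Step 2: acc = 20 + 19 = 39 — consistent with the log.
Step 3: acc = 39 + -18 = 21 — verified.
Step 4: acc = 21 + -10 = 11 — confirmed correct.
Step 5: acc = 11 + 17 = 28 — no discrepancy.
Step 6: acc = 28 + 2 = 30 — confirmed correct.
Step 7: acc = 30 + 10 = 40 — verified.
Step 8: acc = 40 + -17 = 23 — consistent with the log.
Step 9: acc = 23 + 15 = 38 — exactly as logged.
Step 10: acc = 38 + 20 = 58 — exactly as logged.
Step 11: acc = 58 + 3 = 61 — confirmed correct.
No step deviates from the rules.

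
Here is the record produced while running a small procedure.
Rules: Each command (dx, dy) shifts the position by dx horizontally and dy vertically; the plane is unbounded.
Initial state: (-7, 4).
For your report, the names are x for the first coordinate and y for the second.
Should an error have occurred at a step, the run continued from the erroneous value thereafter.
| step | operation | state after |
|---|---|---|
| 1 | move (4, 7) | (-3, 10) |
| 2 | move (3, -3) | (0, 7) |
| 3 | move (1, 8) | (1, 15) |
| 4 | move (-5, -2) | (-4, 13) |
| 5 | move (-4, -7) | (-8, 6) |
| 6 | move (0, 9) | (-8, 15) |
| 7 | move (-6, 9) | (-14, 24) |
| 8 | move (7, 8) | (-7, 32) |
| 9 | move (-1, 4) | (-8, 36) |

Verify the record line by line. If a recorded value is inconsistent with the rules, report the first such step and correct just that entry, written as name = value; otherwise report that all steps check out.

Step 1: x = -7 + (4) = -3, y = 4 + (7) = 11 — a discrepancy with the record.
Step 1 is the first one off; corrected, y = 11.

step 1, y = 11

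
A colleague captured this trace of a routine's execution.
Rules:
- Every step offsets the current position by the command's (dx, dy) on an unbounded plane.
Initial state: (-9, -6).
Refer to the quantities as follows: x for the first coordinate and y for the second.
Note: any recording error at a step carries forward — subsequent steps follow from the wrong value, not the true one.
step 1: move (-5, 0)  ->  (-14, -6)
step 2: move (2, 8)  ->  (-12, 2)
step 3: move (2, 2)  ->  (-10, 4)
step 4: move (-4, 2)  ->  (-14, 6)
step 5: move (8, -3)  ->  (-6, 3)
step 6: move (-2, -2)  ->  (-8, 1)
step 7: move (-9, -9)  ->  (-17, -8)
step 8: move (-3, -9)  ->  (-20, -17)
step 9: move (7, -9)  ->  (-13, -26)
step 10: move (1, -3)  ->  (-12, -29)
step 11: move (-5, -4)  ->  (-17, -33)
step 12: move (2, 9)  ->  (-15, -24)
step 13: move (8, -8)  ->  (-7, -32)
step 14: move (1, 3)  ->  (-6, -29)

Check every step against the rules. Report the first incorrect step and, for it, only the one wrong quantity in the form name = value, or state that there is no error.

Recomputing the run from the initial state:
step 1: x = -14, y = -6
step 2: x = -12, y = 2
step 3: x = -10, y = 4
step 4: x = -14, y = 6
step 5: x = -6, y = 3
step 6: x = -8, y = 1
step 7: x = -17, y = -8
step 8: x = -20, y = -17
step 9: x = -13, y = -26
step 10: x = -12, y = -29
step 11: x = -17, y = -33
step 12: x = -15, y = -24
step 13: x = -7, y = -32
step 14: x = -6, y = -29
This matches the trace at every step.

no error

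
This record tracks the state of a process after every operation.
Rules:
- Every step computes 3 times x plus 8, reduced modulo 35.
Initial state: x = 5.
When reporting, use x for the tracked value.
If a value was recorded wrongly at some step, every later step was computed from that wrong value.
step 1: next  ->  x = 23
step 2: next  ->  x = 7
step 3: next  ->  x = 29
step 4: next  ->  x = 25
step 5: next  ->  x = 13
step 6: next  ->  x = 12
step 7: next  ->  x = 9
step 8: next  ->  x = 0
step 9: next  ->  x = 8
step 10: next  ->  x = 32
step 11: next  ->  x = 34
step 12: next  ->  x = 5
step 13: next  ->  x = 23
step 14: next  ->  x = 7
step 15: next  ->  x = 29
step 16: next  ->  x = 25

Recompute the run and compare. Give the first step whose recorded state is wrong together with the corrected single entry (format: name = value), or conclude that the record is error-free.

Recomputing the run from the initial state:
step 1: x = 23
step 2: x = 7
step 3: x = 29
step 4: x = 25
step 5: x = 13
step 6: x = 12
step 7: x = 9
step 8: x = 0
step 9: x = 8
step 10: x = 32
step 11: x = 34
step 12: x = 5
step 13: x = 23
step 14: x = 7
step 15: x = 29
step 16: x = 25
This matches the record at every step.

no error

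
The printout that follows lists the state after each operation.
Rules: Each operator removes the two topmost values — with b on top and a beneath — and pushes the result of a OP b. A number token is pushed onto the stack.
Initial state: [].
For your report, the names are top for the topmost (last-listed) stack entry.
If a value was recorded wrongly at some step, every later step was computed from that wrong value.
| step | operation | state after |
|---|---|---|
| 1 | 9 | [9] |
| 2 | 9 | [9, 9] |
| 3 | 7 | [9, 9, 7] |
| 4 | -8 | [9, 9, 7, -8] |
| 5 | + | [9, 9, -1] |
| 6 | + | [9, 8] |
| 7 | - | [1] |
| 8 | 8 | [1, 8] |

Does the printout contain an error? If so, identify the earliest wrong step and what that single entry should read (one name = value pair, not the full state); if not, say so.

Recomputing the run from the initial state:
step 1: [9]
step 2: [9, 9]
step 3: [9, 9, 7]
step 4: [9, 9, 7, -8]
step 5: [9, 9, -1]
step 6: [9, 8]
step 7: [1]
step 8: [1, 8]
This matches the printout at every step.

no error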